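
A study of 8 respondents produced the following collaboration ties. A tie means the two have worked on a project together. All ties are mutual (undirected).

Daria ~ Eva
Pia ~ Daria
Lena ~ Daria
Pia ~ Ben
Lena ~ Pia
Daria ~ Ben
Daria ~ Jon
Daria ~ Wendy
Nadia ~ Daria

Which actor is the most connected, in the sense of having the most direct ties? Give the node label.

Degrees — Ben:2, Daria:7, Eva:1, Jon:1, Lena:2, Nadia:1, Pia:3, Wendy:1.
The maximum is 7, attained only by Daria.

Daria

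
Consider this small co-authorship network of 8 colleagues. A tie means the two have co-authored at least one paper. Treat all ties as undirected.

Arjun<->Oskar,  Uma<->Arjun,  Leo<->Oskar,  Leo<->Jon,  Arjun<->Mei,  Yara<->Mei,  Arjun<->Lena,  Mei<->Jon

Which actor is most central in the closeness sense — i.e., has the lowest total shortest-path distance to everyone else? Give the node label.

Farness (sum of distances to all others) for each node — Arjun:10, Jon:14, Lena:16, Leo:15, Mei:11, Oskar:13, Uma:16, Yara:17.
The smallest farness is 10, for Arjun, so Arjun has the highest closeness.

Arjun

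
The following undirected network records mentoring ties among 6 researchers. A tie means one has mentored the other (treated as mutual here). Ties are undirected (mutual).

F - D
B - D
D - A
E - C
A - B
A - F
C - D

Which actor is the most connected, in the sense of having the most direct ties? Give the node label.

Degrees — A:3, B:2, C:2, D:4, E:1, F:2.
The maximum is 4, attained only by D.

D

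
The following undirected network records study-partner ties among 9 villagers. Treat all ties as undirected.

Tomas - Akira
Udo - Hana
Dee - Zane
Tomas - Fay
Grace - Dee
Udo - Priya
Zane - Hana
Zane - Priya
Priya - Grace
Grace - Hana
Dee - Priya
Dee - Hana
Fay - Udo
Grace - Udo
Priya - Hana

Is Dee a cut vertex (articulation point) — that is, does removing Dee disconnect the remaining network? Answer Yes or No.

No

Even without Dee, every remaining node can still reach every other (the residual graph is connected), so Dee is not a cut vertex.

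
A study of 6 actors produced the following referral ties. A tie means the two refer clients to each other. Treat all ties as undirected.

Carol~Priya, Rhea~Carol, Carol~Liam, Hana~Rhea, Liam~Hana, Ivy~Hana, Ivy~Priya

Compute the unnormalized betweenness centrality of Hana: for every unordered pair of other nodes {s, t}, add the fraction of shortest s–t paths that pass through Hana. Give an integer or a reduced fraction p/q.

5/2

Pairs whose geodesics pass through Hana — Rhea–Liam: 1/2; Rhea–Ivy: 1; Liam–Ivy: 1.
All other pairs contribute 0.
Summing the contributions gives betweenness(Hana) = 5/2.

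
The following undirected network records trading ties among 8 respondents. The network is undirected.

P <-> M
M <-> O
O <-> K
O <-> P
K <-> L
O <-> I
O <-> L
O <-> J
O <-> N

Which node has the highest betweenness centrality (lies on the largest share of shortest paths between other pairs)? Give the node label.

O

Unnormalized betweenness of each node: I:0, J:0, K:0, L:0, M:0, N:0, O:19, P:0.
O has the largest value, 19, making it the main broker — the node through which the most shortest paths run.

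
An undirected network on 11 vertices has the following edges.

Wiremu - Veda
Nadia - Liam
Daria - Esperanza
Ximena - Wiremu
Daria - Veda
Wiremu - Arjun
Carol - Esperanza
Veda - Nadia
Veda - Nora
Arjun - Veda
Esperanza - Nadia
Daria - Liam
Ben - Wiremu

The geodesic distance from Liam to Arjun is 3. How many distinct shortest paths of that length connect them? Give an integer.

The shortest distance is 3. The length-3 paths are: Liam–Nadia–Veda–Arjun; Liam–Daria–Veda–Arjun.
That gives 2 distinct shortest paths.

2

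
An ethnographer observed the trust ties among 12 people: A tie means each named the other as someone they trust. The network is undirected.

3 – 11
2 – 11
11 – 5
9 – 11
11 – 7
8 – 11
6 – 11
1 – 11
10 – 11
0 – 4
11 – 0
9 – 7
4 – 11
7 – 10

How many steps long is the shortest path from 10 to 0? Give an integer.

One shortest route is 10 – 11 – 0, which uses 2 edges, and 10 and 0 are not directly tied, so nothing shorter exists. So d(10,0) = 2.

2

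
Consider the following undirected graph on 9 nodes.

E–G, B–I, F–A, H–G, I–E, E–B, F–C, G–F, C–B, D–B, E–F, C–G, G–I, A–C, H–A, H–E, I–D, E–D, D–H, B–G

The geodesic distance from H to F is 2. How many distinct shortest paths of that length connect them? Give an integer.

3

The shortest distance is 2. The length-2 paths are: H–E–F; H–A–F; H–G–F.
That gives 3 distinct shortest paths.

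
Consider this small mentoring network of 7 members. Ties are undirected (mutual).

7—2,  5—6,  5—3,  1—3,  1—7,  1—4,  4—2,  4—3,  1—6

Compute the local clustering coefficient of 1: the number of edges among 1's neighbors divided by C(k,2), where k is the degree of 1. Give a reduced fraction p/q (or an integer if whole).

1/6

1's neighbors: 3, 4, 6, and 7 (k = 4).
Possible neighbor pairs: C(4,2) = 6. Edges among them: 3–4 → e = 1.
Clustering(1) = 1/6.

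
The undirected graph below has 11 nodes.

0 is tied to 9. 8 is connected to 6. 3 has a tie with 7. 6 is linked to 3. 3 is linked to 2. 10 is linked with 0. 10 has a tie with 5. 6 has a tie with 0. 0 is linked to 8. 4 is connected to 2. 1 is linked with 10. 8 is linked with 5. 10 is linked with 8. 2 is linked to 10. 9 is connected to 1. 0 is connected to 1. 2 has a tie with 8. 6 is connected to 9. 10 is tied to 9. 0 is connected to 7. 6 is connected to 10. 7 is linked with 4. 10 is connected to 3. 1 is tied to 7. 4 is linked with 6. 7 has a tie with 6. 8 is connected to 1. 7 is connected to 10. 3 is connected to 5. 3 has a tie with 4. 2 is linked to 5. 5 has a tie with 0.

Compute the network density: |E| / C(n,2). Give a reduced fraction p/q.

32/55

There are 32 edges and 11 nodes, so the maximum possible is C(11,2) = 55.
Density = 32/55.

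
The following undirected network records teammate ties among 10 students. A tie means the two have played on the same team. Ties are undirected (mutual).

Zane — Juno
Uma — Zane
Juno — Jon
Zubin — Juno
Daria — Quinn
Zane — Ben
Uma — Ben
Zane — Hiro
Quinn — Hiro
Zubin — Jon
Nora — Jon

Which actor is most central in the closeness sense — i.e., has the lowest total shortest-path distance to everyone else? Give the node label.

Zane

Farness (sum of distances to all others) for each node — Ben:23, Daria:34, Hiro:20, Jon:23, Juno:18, Nora:31, Quinn:26, Uma:23, Zane:16, Zubin:24.
The smallest farness is 16, for Zane, so Zane has the highest closeness.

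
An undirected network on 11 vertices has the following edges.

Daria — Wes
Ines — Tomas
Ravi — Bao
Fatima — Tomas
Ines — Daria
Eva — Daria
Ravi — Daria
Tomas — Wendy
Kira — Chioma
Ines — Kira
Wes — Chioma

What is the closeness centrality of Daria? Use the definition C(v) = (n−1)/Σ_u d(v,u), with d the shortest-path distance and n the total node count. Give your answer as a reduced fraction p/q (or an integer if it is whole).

Distances from Daria: Bao:2, Chioma:2, Eva:1, Fatima:3, Ines:1, Kira:2, Ravi:1, Tomas:2, Wendy:3, Wes:1. Sum = 18.
n = 11, so closeness = 10/18 = 5/9.

5/9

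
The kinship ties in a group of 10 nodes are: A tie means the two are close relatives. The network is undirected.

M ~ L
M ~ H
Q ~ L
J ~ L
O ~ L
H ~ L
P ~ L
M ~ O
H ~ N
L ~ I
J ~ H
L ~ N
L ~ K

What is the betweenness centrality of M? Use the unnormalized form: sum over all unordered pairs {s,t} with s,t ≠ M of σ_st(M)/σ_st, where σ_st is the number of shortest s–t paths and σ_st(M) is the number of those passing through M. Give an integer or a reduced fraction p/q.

Pairs whose geodesics pass through M — H–O: 1/2.
All other pairs contribute 0.
Summing the contributions gives betweenness(M) = 1/2.

1/2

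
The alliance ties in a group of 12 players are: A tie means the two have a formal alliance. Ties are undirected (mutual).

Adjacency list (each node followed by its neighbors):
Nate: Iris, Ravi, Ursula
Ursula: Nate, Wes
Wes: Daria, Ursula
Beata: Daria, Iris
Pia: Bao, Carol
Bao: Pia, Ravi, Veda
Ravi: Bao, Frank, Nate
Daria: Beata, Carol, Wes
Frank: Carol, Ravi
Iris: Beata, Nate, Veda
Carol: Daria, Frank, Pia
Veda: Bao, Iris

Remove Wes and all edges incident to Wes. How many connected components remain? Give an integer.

1

Wes's neighbors (Daria and Ursula) remain reachable from one another through other ties, so the rest of the network stays in one piece.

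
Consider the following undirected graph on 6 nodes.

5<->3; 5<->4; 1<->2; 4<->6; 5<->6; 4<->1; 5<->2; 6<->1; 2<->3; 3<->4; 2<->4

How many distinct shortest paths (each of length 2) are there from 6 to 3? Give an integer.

The shortest distance is 2. The length-2 paths are: 6–5–3; 6–4–3.
That gives 2 distinct shortest paths.

2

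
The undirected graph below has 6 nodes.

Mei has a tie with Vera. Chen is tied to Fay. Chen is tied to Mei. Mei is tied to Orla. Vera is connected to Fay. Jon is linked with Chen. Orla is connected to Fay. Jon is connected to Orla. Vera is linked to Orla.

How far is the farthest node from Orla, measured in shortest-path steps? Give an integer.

Distances from Orla: Chen:2, Fay:1, Jon:1, Mei:1, Vera:1.
The largest is 2 (to Chen), so the eccentricity of Orla is 2.

2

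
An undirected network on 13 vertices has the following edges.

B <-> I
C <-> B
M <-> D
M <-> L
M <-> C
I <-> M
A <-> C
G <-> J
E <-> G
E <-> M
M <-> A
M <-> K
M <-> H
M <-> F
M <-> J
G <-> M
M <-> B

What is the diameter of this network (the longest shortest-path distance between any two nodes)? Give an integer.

Eccentricity of each node (its greatest distance to any other): A:2, B:2, C:2, D:2, E:2, F:2, G:2, H:2, I:2, J:2, K:2, L:2, M:1.
The maximum eccentricity is 2, realized for instance by the pair H–E via H – M – E. So the diameter is 2.

2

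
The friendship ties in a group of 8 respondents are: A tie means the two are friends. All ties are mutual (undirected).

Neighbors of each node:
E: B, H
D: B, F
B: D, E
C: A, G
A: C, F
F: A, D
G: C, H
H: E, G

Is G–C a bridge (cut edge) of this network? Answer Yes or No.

Even without that edge, G still reaches C via G – H – E – B – D – F – A – C, so the network stays connected. Not a bridge.

No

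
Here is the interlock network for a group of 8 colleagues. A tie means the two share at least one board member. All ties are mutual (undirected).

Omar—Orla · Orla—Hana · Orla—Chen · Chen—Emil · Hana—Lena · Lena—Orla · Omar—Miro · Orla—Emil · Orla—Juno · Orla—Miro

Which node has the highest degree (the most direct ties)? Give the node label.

Degrees — Chen:2, Emil:2, Hana:2, Juno:1, Lena:2, Miro:2, Omar:2, Orla:7.
The maximum is 7, attained only by Orla.

Orla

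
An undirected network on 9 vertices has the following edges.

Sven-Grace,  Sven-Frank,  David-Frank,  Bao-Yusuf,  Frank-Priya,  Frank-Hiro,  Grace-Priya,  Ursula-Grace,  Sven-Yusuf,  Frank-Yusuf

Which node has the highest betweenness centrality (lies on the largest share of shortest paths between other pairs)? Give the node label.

Unnormalized betweenness of each node: Bao:0, David:0, Frank:31/2, Grace:15/2, Hiro:0, Priya:3, Sven:7, Ursula:0, Yusuf:7.
Frank has the largest value, 31/2, making it the main broker — the node through which the most shortest paths run.

Frank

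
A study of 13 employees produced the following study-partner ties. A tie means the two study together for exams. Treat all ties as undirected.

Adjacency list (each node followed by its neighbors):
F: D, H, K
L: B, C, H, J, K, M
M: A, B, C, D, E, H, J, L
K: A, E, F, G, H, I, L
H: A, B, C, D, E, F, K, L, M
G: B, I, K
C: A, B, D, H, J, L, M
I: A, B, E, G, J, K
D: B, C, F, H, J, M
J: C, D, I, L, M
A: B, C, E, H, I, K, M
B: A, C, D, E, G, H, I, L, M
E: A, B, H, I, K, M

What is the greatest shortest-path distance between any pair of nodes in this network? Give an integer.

Eccentricity of each node (its greatest distance to any other): A:2, B:2, C:2, D:2, E:2, F:2, G:2, H:2, I:2, J:2, K:2, L:2, M:2.
The maximum eccentricity is 2, realized for instance by the pair D–A via D – H – A. So the diameter is 2.

2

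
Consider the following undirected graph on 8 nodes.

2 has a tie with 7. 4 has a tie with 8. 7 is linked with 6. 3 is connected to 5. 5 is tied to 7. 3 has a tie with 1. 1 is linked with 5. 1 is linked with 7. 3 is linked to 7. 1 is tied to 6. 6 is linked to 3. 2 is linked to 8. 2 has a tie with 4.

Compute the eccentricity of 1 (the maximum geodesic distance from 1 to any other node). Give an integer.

Distances from 1: 2:2, 3:1, 4:3, 5:1, 6:1, 7:1, 8:3.
The largest is 3 (to 8 and 4), so the eccentricity of 1 is 3.

3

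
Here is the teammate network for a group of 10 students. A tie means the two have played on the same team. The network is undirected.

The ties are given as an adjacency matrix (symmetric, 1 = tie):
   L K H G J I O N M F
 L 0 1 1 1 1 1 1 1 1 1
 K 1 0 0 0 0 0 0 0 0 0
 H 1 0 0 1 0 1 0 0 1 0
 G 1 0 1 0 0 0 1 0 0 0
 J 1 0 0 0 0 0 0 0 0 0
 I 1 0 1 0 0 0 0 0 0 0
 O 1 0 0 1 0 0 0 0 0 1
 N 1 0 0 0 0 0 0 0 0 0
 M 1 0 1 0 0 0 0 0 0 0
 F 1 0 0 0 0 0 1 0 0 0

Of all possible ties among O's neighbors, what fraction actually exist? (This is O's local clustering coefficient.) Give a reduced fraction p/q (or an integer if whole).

O's neighbors: F, G, and L (k = 3).
Possible neighbor pairs: C(3,2) = 3. Edges among them: F–L, G–L → e = 2.
Clustering(O) = 2/3.

2/3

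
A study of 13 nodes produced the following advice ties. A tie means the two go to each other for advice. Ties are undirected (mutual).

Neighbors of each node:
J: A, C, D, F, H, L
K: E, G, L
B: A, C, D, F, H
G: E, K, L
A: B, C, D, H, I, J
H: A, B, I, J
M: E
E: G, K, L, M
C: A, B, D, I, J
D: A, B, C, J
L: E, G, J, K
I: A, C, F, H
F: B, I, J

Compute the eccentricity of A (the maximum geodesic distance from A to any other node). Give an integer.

Distances from A: B:1, C:1, D:1, E:3, F:2, G:3, H:1, I:1, J:1, K:3, L:2, M:4.
The largest is 4 (to M), so the eccentricity of A is 4.

4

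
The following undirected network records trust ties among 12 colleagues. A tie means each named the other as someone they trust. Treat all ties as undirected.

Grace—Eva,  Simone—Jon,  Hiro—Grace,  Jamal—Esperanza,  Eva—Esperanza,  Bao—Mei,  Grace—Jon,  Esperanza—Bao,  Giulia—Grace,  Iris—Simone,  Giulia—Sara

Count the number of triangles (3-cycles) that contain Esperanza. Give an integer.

0

Esperanza's neighbors are Bao, Eva, and Jamal, but none of them are tied to each other, so no triangle contains Esperanza.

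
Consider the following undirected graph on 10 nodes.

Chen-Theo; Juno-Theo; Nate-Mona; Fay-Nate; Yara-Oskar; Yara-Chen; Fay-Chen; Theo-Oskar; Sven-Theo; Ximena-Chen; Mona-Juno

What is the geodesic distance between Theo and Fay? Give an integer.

2

One shortest route is Theo – Chen – Fay, which uses 2 edges, and Theo and Fay are not directly tied, so nothing shorter exists. So d(Theo,Fay) = 2.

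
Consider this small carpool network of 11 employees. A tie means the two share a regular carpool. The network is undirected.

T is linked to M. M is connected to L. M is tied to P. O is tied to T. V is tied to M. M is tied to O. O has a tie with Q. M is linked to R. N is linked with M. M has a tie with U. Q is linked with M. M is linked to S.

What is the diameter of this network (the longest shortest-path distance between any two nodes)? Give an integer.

2

Eccentricity of each node (its greatest distance to any other): L:2, M:1, N:2, O:2, P:2, Q:2, R:2, S:2, T:2, U:2, V:2.
The maximum eccentricity is 2, realized for instance by the pair Q–S via Q – M – S. So the diameter is 2.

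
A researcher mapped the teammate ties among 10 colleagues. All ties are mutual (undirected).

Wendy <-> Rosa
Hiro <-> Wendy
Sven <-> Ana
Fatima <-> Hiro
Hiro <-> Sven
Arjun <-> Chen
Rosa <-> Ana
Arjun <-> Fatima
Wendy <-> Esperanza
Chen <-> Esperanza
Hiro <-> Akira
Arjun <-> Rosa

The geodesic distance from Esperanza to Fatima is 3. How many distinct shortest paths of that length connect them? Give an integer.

The shortest distance is 3. The length-3 paths are: Esperanza–Chen–Arjun–Fatima; Esperanza–Wendy–Hiro–Fatima.
That gives 2 distinct shortest paths.

2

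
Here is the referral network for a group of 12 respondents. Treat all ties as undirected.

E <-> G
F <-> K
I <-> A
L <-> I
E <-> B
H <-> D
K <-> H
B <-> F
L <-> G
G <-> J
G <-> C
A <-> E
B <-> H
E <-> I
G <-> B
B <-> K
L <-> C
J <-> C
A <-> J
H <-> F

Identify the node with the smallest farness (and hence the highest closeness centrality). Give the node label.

Farness (sum of distances to all others) for each node — A:24, B:17, C:24, D:33, E:19, F:24, G:18, H:23, I:24, J:24, K:24, L:24.
The smallest farness is 17, for B, so B has the highest closeness.

B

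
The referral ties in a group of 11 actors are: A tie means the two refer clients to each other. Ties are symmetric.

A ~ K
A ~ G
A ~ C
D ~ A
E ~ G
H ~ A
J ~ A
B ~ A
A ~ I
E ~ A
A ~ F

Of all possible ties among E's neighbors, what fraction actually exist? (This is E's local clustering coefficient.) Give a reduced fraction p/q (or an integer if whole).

1

E's neighbors: A and G (k = 2).
Possible neighbor pairs: C(2,2) = 1. Edges among them: A–G → e = 1.
Clustering(E) = 1/1.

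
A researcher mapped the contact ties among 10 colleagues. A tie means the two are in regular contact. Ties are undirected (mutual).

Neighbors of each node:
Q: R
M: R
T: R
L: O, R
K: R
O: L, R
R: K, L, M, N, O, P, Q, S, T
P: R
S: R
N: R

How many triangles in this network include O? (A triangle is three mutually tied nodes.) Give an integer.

1

O's neighbors: L and R.
Neighbor pairs that are themselves tied: O–L–R. Each forms one triangle with O, for 1 in total.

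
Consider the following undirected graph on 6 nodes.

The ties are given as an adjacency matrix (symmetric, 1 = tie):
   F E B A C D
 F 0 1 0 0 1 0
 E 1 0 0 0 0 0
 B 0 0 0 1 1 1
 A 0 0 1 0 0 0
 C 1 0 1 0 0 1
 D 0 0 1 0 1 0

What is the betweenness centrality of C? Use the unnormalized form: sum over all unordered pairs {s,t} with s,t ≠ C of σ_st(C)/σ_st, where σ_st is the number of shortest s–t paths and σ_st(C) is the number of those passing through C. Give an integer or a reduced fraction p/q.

Pairs whose geodesics pass through C — F–B: 1; F–A: 1; F–D: 1; E–B: 1; E–A: 1; E–D: 1.
All other pairs contribute 0.
Summing the contributions gives betweenness(C) = 6.

6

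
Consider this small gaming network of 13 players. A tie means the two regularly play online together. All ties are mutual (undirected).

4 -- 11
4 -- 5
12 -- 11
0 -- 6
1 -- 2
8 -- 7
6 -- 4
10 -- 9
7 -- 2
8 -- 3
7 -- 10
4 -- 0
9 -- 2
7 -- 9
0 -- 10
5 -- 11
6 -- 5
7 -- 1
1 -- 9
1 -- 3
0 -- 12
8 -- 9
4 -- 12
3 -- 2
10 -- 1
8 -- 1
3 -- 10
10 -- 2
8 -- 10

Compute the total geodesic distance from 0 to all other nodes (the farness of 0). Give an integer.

Distances from 0: 1:2, 2:2, 3:2, 4:1, 5:2, 6:1, 7:2, 8:2, 9:2, 10:1, 11:2, 12:1.
Sum = 2 + 2 + 2 + 1 + 2 + 1 + 2 + 2 + 2 + 1 + 2 + 1 = 20.

20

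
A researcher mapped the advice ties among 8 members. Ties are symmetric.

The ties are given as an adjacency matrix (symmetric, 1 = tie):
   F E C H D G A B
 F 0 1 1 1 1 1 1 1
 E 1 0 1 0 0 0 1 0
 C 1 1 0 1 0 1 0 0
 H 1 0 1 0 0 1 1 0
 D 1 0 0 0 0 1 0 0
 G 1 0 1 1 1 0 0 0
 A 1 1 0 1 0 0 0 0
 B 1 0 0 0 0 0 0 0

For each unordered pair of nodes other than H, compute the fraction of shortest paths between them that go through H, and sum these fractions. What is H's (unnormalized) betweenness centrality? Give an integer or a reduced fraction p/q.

5/6

Pairs whose geodesics pass through H — C–A: 1/3; G–A: 1/2.
All other pairs contribute 0.
Summing the contributions gives betweenness(H) = 5/6.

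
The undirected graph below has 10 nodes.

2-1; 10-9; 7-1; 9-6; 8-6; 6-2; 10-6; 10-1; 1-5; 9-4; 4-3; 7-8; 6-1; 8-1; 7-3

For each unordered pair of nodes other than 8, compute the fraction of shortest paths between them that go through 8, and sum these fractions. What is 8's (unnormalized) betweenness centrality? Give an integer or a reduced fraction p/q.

Pairs whose geodesics pass through 8 — 7–9: 1/4; 7–6: 1/2; 3–6: 1/3.
All other pairs contribute 0.
Summing the contributions gives betweenness(8) = 13/12.

13/12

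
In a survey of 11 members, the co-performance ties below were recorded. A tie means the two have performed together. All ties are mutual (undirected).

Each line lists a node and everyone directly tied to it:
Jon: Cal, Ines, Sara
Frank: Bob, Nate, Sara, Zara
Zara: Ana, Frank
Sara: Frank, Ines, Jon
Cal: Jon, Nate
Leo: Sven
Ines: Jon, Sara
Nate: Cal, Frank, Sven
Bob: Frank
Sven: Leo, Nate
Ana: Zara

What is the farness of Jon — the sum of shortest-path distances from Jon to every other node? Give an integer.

24

Distances from Jon: Ana:4, Bob:3, Cal:1, Frank:2, Ines:1, Leo:4, Nate:2, Sara:1, Sven:3, Zara:3.
Sum = 4 + 3 + 1 + 2 + 1 + 4 + 2 + 1 + 3 + 3 = 24.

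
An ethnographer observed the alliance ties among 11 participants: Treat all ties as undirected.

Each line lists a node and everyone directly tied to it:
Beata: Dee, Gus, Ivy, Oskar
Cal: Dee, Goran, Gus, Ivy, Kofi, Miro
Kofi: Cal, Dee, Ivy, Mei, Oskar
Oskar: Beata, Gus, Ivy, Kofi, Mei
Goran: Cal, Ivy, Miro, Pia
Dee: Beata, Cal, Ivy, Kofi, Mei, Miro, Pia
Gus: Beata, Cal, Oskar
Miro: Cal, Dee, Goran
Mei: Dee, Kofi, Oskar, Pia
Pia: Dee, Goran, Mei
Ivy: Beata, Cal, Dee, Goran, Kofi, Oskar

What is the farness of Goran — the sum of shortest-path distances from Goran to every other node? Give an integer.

16

Distances from Goran: Beata:2, Cal:1, Dee:2, Gus:2, Ivy:1, Kofi:2, Mei:2, Miro:1, Oskar:2, Pia:1.
Sum = 2 + 1 + 2 + 2 + 1 + 2 + 2 + 1 + 2 + 1 = 16.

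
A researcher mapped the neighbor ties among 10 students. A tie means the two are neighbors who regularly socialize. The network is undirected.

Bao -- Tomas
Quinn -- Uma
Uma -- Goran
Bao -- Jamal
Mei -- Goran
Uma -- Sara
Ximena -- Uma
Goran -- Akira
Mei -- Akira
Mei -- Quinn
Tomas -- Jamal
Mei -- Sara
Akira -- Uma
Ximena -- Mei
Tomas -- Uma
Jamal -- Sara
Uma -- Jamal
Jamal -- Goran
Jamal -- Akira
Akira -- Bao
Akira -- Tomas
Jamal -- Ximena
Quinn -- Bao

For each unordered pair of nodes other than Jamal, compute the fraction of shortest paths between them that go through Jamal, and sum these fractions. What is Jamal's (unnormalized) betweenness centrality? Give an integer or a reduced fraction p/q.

23/4

Pairs whose geodesics pass through Jamal — Sara–Ximena: 1/3; Sara–Akira: 1/3; Sara–Bao: 1; Sara–Tomas: 1/2; Sara–Goran: 1/3; Ximena–Akira: 1/3; Ximena–Bao: 1; Ximena–Tomas: 1/2; Ximena–Goran: 1/3; Bao–Uma: 1/4; Bao–Goran: 1/2; Tomas–Goran: 1/3.
All other pairs contribute 0.
Summing the contributions gives betweenness(Jamal) = 23/4.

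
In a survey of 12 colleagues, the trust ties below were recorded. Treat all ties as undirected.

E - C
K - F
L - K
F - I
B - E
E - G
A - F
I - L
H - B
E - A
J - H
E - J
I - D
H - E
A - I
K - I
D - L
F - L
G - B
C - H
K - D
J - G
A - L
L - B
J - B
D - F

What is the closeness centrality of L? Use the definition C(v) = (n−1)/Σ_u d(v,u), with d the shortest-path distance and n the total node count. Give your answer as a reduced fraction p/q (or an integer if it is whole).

Distances from L: A:1, B:1, C:3, D:1, E:2, F:1, G:2, H:2, I:1, J:2, K:1. Sum = 17.
n = 12, so closeness = 11/17.

11/17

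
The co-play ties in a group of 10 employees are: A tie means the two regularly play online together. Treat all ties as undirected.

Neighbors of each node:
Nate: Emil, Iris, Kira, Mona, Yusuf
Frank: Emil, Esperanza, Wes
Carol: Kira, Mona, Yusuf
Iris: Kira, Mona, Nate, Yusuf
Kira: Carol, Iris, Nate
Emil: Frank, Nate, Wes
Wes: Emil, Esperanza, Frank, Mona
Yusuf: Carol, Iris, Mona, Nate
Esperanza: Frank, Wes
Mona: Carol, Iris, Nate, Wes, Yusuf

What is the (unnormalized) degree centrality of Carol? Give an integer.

3

Carol is directly tied to Kira, Mona, and Yusuf. That is 3 neighbors, so the degree of Carol is 3.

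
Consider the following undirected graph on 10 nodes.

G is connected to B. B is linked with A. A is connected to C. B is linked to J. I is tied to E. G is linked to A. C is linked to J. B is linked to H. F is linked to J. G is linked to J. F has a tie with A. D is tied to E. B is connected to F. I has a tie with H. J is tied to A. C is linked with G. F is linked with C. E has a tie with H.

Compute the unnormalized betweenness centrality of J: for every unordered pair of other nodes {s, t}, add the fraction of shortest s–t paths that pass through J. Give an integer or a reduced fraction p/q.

Pairs whose geodesics pass through J — D–C: 1/4; I–C: 1/4; E–C: 1/4; H–C: 1/4; G–F: 1/4; B–C: 1/4.
All other pairs contribute 0.
Summing the contributions gives betweenness(J) = 3/2.

3/2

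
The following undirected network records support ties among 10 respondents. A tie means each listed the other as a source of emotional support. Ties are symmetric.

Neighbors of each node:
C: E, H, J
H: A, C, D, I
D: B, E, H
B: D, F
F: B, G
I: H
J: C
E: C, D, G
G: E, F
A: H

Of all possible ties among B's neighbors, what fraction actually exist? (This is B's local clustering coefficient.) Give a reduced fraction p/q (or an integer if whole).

B's neighbors: D and F (k = 2).
Possible neighbor pairs: C(2,2) = 1. Edges among them: none → e = 0.
Clustering(B) = 0/1.

0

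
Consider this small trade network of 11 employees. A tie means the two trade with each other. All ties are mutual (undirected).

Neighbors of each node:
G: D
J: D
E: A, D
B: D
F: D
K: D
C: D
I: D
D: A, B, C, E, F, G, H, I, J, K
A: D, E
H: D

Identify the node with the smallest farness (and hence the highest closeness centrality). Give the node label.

D

Farness (sum of distances to all others) for each node — A:18, B:19, C:19, D:10, E:18, F:19, G:19, H:19, I:19, J:19, K:19.
The smallest farness is 10, for D, so D has the highest closeness.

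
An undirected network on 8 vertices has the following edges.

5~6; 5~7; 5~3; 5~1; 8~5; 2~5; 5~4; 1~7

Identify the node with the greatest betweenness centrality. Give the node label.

5

Unnormalized betweenness of each node: 1:0, 2:0, 3:0, 4:0, 5:20, 6:0, 7:0, 8:0.
5 has the largest value, 20, making it the main broker — the node through which the most shortest paths run.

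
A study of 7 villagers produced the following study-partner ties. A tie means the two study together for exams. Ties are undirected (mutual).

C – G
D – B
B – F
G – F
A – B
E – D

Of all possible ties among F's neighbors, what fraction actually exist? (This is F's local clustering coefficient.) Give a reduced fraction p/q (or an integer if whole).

0

F's neighbors: B and G (k = 2).
Possible neighbor pairs: C(2,2) = 1. Edges among them: none → e = 0.
Clustering(F) = 0/1.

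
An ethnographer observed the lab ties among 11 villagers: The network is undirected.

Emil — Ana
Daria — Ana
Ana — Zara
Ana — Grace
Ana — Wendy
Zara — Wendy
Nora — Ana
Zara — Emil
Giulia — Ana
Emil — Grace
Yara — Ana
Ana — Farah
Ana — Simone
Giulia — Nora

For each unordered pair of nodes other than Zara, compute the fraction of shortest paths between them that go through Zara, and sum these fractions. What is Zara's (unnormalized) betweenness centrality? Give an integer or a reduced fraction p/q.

Pairs whose geodesics pass through Zara — Wendy–Emil: 1/2.
All other pairs contribute 0.
Summing the contributions gives betweenness(Zara) = 1/2.

1/2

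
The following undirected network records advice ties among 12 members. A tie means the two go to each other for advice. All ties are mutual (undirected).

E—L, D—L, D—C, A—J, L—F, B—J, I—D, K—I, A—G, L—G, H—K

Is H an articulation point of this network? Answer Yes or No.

Even without H, every remaining node can still reach every other (the residual graph is connected), so H is not a cut vertex.

No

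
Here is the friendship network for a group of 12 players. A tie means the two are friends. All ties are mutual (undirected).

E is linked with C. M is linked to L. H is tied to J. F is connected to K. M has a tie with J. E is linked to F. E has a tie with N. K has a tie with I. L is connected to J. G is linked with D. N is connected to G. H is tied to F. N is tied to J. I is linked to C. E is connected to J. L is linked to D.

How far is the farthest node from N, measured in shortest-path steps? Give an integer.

Distances from N: C:2, D:2, E:1, F:2, G:1, H:2, I:3, J:1, K:3, L:2, M:2.
The largest is 3 (to I and K), so the eccentricity of N is 3.

3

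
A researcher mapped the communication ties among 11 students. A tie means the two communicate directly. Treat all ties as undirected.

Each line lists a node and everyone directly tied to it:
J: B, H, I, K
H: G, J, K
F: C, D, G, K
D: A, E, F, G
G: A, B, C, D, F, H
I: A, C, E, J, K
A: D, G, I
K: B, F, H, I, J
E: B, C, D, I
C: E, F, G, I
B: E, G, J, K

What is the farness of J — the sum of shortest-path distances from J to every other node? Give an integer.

17

Distances from J: A:2, B:1, C:2, D:3, E:2, F:2, G:2, H:1, I:1, K:1.
Sum = 2 + 1 + 2 + 3 + 2 + 2 + 2 + 1 + 1 + 1 = 17.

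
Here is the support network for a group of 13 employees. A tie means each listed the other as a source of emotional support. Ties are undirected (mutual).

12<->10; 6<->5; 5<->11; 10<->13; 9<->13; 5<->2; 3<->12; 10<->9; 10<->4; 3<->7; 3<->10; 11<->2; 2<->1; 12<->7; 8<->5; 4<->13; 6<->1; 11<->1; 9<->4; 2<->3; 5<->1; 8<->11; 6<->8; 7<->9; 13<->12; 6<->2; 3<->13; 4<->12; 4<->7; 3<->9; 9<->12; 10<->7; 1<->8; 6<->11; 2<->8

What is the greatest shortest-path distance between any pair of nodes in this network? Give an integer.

4

Eccentricity of each node (its greatest distance to any other): 1:4, 2:3, 3:2, 4:4, 5:4, 6:4, 7:3, 8:4, 9:3, 10:3, 11:4, 12:3, 13:3.
The maximum eccentricity is 4, realized for instance by the pair 4–5 via 4 – 13 – 3 – 2 – 5. So the diameter is 4.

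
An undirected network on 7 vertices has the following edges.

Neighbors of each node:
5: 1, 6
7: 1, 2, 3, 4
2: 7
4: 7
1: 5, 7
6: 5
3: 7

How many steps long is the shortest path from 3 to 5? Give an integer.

3

One shortest route is 3 – 7 – 1 – 5, which uses 3 edges, and at distance 2 from 3 we only reach {1, 2, 4}, which does not include 5. So d(3,5) = 3.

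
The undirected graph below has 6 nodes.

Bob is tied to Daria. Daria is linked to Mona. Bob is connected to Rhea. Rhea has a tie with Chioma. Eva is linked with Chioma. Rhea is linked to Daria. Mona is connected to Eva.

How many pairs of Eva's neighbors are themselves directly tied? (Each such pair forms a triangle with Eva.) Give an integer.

0

Eva's neighbors are Chioma and Mona, but none of them are tied to each other, so no triangle contains Eva.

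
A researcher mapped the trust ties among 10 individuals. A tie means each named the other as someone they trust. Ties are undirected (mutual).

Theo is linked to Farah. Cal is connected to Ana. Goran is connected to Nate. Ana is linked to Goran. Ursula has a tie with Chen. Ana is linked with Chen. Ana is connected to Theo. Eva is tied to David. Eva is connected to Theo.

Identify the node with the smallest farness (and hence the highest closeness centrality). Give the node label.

Farness (sum of distances to all others) for each node — Ana:15, Cal:23, Chen:21, David:31, Eva:23, Farah:25, Goran:21, Nate:29, Theo:17, Ursula:29.
The smallest farness is 15, for Ana, so Ana has the highest closeness.

Ana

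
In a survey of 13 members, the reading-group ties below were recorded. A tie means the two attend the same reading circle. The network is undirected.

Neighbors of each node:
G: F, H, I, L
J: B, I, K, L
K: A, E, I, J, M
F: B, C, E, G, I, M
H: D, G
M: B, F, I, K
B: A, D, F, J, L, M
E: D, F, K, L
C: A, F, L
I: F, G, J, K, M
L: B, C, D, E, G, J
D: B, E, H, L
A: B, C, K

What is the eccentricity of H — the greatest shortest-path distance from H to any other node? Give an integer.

Distances from H: A:3, B:2, C:3, D:1, E:2, F:2, G:1, I:2, J:3, K:3, L:2, M:3.
The largest is 3 (to M, J, K, C, and A), so the eccentricity of H is 3.

3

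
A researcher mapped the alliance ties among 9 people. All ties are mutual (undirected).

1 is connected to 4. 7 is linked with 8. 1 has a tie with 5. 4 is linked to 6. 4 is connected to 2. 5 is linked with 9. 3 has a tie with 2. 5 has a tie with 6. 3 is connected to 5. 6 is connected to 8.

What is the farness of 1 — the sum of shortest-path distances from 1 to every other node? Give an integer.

17

Distances from 1: 2:2, 3:2, 4:1, 5:1, 6:2, 7:4, 8:3, 9:2.
Sum = 2 + 2 + 1 + 1 + 2 + 4 + 3 + 2 = 17.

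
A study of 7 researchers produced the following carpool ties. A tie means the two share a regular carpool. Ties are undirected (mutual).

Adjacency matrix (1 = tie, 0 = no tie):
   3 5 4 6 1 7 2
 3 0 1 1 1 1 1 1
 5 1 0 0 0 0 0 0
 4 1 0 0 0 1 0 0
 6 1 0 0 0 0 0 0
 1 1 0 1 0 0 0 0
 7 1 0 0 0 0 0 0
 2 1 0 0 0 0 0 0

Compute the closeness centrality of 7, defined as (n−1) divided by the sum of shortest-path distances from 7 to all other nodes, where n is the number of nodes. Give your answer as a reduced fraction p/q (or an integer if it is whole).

Distances from 7: 1:2, 2:2, 3:1, 4:2, 5:2, 6:2. Sum = 11.
n = 7, so closeness = 6/11.

6/11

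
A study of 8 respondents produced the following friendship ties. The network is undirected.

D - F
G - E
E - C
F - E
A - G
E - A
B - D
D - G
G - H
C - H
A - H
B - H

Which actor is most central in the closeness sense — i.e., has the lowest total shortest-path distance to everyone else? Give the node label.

Farness (sum of distances to all others) for each node — A:11, B:13, C:13, D:12, E:11, F:13, G:10, H:11.
The smallest farness is 10, for G, so G has the highest closeness.

G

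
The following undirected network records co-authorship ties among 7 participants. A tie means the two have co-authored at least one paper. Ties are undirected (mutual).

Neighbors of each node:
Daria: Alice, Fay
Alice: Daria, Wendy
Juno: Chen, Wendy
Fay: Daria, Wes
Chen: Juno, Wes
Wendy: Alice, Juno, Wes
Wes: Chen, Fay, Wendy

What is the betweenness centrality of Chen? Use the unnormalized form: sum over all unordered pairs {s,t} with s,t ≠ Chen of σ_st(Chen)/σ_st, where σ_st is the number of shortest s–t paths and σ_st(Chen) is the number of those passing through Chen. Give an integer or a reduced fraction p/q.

1

Pairs whose geodesics pass through Chen — Fay–Juno: 1/2; Wes–Juno: 1/2.
All other pairs contribute 0.
Summing the contributions gives betweenness(Chen) = 1.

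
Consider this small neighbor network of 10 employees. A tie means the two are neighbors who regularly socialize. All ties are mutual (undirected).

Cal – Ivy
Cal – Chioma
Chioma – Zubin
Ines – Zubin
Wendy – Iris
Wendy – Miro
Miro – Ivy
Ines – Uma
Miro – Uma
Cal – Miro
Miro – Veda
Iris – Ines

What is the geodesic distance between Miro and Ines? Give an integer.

One shortest route is Miro – Uma – Ines, which uses 2 edges, and Miro and Ines are not directly tied, so nothing shorter exists. So d(Miro,Ines) = 2.

2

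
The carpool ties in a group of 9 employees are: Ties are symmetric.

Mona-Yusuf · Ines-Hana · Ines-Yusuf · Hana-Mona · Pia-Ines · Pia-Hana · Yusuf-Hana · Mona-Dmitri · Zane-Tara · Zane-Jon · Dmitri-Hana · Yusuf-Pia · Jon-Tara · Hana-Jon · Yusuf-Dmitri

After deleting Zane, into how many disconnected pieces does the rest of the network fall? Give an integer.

1

Zane's neighbors (Jon and Tara) remain reachable from one another through other ties, so the rest of the network stays in one piece.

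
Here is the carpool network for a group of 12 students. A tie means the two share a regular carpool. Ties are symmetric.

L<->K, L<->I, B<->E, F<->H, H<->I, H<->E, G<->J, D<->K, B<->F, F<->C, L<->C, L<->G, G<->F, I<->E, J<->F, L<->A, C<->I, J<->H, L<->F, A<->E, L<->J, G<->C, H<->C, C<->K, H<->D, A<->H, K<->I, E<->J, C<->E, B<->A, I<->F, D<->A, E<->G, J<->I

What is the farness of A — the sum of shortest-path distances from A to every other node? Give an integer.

Distances from A: B:1, C:2, D:1, E:1, F:2, G:2, H:1, I:2, J:2, K:2, L:1.
Sum = 1 + 2 + 1 + 1 + 2 + 2 + 1 + 2 + 2 + 2 + 1 = 17.

17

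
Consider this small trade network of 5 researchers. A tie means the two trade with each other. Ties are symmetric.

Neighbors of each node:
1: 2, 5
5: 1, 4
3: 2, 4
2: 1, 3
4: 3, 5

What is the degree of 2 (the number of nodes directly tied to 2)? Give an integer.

2

2 is directly tied to 1 and 3. That is 2 neighbors, so the degree of 2 is 2.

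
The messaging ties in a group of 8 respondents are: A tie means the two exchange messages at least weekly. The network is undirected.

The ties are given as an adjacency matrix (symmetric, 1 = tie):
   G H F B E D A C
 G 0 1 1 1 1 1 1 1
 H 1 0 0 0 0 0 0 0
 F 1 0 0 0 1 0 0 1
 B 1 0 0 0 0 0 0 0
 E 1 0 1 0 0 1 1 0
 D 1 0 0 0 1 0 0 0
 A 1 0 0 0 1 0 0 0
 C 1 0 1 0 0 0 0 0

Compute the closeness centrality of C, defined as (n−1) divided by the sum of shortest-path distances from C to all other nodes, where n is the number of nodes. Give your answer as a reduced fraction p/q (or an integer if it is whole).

Distances from C: A:2, B:2, D:2, E:2, F:1, G:1, H:2. Sum = 12.
n = 8, so closeness = 7/12.

7/12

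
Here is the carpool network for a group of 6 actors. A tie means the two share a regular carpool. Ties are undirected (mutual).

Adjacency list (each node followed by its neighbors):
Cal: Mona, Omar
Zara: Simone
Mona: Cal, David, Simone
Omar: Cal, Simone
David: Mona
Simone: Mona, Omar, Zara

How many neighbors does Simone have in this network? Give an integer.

3

Simone is directly tied to Mona, Omar, and Zara. That is 3 neighbors, so the degree of Simone is 3.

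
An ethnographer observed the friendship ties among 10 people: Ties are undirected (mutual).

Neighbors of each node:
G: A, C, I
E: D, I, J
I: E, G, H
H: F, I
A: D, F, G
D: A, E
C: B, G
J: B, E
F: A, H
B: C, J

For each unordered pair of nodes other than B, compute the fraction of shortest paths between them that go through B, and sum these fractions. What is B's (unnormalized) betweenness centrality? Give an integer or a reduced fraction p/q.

2

Pairs whose geodesics pass through B — E–C: 1/2; G–J: 1/2; C–J: 1.
All other pairs contribute 0.
Summing the contributions gives betweenness(B) = 2.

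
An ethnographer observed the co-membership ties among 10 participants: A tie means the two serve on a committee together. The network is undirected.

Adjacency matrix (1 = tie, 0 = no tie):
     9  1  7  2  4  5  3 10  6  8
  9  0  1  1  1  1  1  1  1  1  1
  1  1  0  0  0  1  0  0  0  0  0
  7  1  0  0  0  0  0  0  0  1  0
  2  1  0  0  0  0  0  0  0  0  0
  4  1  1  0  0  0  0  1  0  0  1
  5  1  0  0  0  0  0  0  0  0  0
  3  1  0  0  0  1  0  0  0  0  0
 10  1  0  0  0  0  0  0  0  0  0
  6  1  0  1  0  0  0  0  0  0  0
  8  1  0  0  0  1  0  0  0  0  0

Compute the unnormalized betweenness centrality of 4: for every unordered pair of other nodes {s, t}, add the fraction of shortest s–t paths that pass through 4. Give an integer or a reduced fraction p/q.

Pairs whose geodesics pass through 4 — 1–3: 1/2; 1–8: 1/2; 3–8: 1/2.
All other pairs contribute 0.
Summing the contributions gives betweenness(4) = 3/2.

3/2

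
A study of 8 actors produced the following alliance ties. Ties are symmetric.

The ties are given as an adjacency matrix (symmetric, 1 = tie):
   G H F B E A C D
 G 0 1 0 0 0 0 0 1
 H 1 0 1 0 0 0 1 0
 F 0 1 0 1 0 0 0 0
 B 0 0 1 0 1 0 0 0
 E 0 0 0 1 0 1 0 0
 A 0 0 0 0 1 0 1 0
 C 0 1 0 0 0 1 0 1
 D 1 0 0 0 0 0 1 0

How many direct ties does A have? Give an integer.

2

A is directly tied to C and E. That is 2 neighbors, so the degree of A is 2.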